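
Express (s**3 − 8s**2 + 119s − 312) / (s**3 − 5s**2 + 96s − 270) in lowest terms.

(s**2 − 5s + 104)/(s**2 − 2s + 90)

Repeated division with remainder:
  s**3 − 8s**2 + 119s − 312 = (s**3 − 5s**2 + 96s − 270) + (−3s**2 + 23s − 42)
  s**3 − 5s**2 + 96s − 270 = (−(1/3)s − 8/9)(−3s**2 + 23s − 42) + ((922/9)s − 922/3)
  −3s**2 + 23s − 42 = (−(27/922)s + 63/461)((922/9)s − 922/3) + (0)
Last nonzero remainder: (922/9)s − 922/3. Dividing through by 922/9 gives the monic gcd s − 3.
Cancel s − 3 from numerator and denominator to get the reduced form.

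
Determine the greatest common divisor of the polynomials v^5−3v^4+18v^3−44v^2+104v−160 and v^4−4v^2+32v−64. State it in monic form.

v^3−4v^2+12v−16

Repeated division with remainder:
  v^5−3v^4+18v^3−44v^2+104v−160 = (v−3)(v^4−4v^2+32v−64) + (22v^3−88v^2+264v−352)
  v^4−4v^2+32v−64 = ((1/22)v+2/11)(22v^3−88v^2+264v−352) + (0)
Last nonzero remainder: 22v^3−88v^2+264v−352. Dividing through by 22 gives the monic gcd v^3−4v^2+12v−16.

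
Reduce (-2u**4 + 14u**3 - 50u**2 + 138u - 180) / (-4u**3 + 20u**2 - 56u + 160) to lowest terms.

(u**2 - 6u + 9)/(2u - 8)

Euclidean algorithm in ℚ[u]:
  -2u**4 + 14u**3 - 50u**2 + 138u - 180 = ((1/2)u - 1)(-4u**3 + 20u**2 - 56u + 160) + (-2u**2 + 2u - 20)
  -4u**3 + 20u**2 - 56u + 160 = (2u - 8)(-2u**2 + 2u - 20) + (0)
Last nonzero remainder: -2u**2 + 2u - 20. Dividing through by -2 gives the monic gcd u**2 - u + 10.
Cancel u**2 - u + 10 from numerator and denominator to get the reduced form.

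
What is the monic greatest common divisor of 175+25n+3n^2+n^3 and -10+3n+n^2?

5+n

Repeated division with remainder:
  n^3+3n^2+25n+175 = (n)(n^2+3n-10) + (35n+175)
  n^2+3n-10 = ((1/35)n-2/35)(35n+175) + (0)
Last nonzero remainder: 35n+175. Dividing through by 35 gives the monic gcd n+5.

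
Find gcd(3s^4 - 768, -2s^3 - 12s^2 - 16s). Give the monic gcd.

s + 4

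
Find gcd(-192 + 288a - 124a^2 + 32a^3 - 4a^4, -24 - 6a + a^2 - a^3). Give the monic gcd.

12 - 3a + a^2

Euclidean algorithm in ℚ[a]:
  -4a^4 + 32a^3 - 124a^2 + 288a - 192 = (4a - 28)(-a^3 + a^2 - 6a - 24) + (-72a^2 + 216a - 864)
  -a^3 + a^2 - 6a - 24 = ((1/72)a + 1/36)(-72a^2 + 216a - 864) + (0)
Last nonzero remainder: -72a^2 + 216a - 864. Dividing through by -72 gives the monic gcd a^2 - 3a + 12.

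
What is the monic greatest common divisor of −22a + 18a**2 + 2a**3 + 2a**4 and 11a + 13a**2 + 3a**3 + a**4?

11a + 2a**2 + a**3

Euclidean algorithm in ℚ[a]:
  2a**4 + 2a**3 + 18a**2 − 22a = (2)(a**4 + 3a**3 + 13a**2 + 11a) + (−4a**3 − 8a**2 − 44a)
  a**4 + 3a**3 + 13a**2 + 11a = (−(1/4)a − 1/4)(−4a**3 − 8a**2 − 44a) + (0)
Last nonzero remainder: −4a**3 − 8a**2 − 44a. Dividing through by −4 gives the monic gcd a**3 + 2a**2 + 11a.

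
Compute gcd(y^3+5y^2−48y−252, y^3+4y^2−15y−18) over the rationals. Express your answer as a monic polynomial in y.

y+6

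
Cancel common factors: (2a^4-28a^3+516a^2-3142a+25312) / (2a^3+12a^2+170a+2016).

Apply the Euclidean algorithm:
  2a^4-28a^3+516a^2-3142a+25312 = (a-20)(2a^3+12a^2+170a+2016) + (586a^2-1758a+65632)
  2a^3+12a^2+170a+2016 = ((1/293)a+9/293)(586a^2-1758a+65632) + (0)
Last nonzero remainder: 586a^2-1758a+65632. Dividing through by 586 gives the monic gcd a^2-3a+112.
Cancel a^2-3a+112 from numerator and denominator to get the reduced form.

(a^2-11a+113)/(a+9)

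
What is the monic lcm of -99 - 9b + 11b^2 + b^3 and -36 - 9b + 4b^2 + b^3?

Apply the Euclidean algorithm:
  b^3 + 11b^2 - 9b - 99 = (b^3 + 4b^2 - 9b - 36) + (7b^2 - 63)
  b^3 + 4b^2 - 9b - 36 = ((1/7)b + 4/7)(7b^2 - 63) + (0)
Last nonzero remainder: 7b^2 - 63. Dividing through by 7 gives the monic gcd b^2 - 9.
Then lcm(f, g) = f·g / gcd(f, g); expanding and making the result monic gives the answer.

-396 - 135b + 35b^2 + 15b^3 + b^4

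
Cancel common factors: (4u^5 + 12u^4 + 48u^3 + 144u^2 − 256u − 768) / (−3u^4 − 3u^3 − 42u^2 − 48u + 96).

(−4u^2 − 4u + 24)/(3u − 3)

Apply the Euclidean algorithm:
  4u^5 + 12u^4 + 48u^3 + 144u^2 − 256u − 768 = (−(4/3)u − 8/3)(−3u^4 − 3u^3 − 42u^2 − 48u + 96) + (−16u^3 − 32u^2 − 256u − 512)
  −3u^4 − 3u^3 − 42u^2 − 48u + 96 = ((3/16)u − 3/16)(−16u^3 − 32u^2 − 256u − 512) + (0)
Last nonzero remainder: −16u^3 − 32u^2 − 256u − 512. Dividing through by −16 gives the monic gcd u^3 + 2u^2 + 16u + 32.
Cancel u^3 + 2u^2 + 16u + 32 from numerator and denominator to get the reduced form.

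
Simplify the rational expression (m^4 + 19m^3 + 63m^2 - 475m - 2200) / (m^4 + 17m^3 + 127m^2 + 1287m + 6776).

(m^2 - 25)/(m^2 - 2m + 77)

By polynomial division,
  m^4 + 19m^3 + 63m^2 - 475m - 2200 = (m^4 + 17m^3 + 127m^2 + 1287m + 6776) + (2m^3 - 64m^2 - 1762m - 8976)
  m^4 + 17m^3 + 127m^2 + 1287m + 6776 = ((1/2)m + 49/2)(2m^3 - 64m^2 - 1762m - 8976) + (2576m^2 + 48944m + 226688)
  2m^3 - 64m^2 - 1762m - 8976 = ((1/1288)m - 51/1288)(2576m^2 + 48944m + 226688) + (0)
Last nonzero remainder: 2576m^2 + 48944m + 226688. Dividing through by 2576 gives the monic gcd m^2 + 19m + 88.
Cancel m^2 + 19m + 88 from numerator and denominator to get the reduced form.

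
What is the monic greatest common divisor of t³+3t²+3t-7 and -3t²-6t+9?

Apply the Euclidean algorithm:
  t³+3t²+3t-7 = (-(1/3)t-1/3)(-3t²-6t+9) + (4t-4)
  -3t²-6t+9 = (-(3/4)t-9/4)(4t-4) + (0)
Last nonzero remainder: 4t-4. Dividing through by 4 gives the monic gcd t-1.

t-1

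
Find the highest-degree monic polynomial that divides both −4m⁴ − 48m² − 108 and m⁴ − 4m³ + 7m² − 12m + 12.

Repeated division with remainder:
  −4m⁴ − 48m² − 108 = (−4)(m⁴ − 4m³ + 7m² − 12m + 12) + (−16m³ − 20m² − 48m − 60)
  m⁴ − 4m³ + 7m² − 12m + 12 = (−(1/16)m + 21/64)(−16m³ − 20m² − 48m − 60) + ((169/16)m² + 507/16)
  −16m³ − 20m² − 48m − 60 = (−(256/169)m − 320/169)((169/16)m² + 507/16) + (0)
Last nonzero remainder: (169/16)m² + 507/16. Dividing through by 169/16 gives the monic gcd m² + 3.

m² + 3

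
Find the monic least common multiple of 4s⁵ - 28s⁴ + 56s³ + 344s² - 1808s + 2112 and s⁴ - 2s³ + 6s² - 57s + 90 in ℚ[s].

s⁷ - 4s⁶ + 8s⁵ + 23s⁴ + 16s³ + 462s² - 5196s + 7920

Apply the Euclidean algorithm:
  4s⁵ - 28s⁴ + 56s³ + 344s² - 1808s + 2112 = (4s - 20)(s⁴ - 2s³ + 6s² - 57s + 90) + (-8s³ + 692s² - 3308s + 3912)
  s⁴ - 2s³ + 6s² - 57s + 90 = (-(1/8)s - 169/16)(-8s³ + 692s² - 3308s + 3912) + ((27607/4)s² - (138035/4)s + 82821/2)
  -8s³ + 692s² - 3308s + 3912 = (-(32/27607)s + 2608/27607)((27607/4)s² - (138035/4)s + 82821/2) + (0)
Last nonzero remainder: (27607/4)s² - (138035/4)s + 82821/2. Dividing through by 27607/4 gives the monic gcd s² - 5s + 6.
Then lcm(f, g) = f·g / gcd(f, g); expanding and making the result monic gives the answer.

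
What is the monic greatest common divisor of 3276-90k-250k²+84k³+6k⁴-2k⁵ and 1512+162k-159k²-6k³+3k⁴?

-126-45k+2k²+k³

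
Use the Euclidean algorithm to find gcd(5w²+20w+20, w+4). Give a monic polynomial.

1

Euclidean algorithm in ℚ[w]:
  5w²+20w+20 = (5w)(w+4) + (20)
  w+4 = ((1/20)w+1/5)(20) + (0)
The last nonzero remainder is the constant 20, so the polynomials are coprime and gcd = 1.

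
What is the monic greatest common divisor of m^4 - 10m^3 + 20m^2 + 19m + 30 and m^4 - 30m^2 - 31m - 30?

m^3 - 5m^2 - 5m - 6

Apply the Euclidean algorithm:
  m^4 - 10m^3 + 20m^2 + 19m + 30 = (m^4 - 30m^2 - 31m - 30) + (-10m^3 + 50m^2 + 50m + 60)
  m^4 - 30m^2 - 31m - 30 = (-(1/10)m - 1/2)(-10m^3 + 50m^2 + 50m + 60) + (0)
Last nonzero remainder: -10m^3 + 50m^2 + 50m + 60. Dividing through by -10 gives the monic gcd m^3 - 5m^2 - 5m - 6.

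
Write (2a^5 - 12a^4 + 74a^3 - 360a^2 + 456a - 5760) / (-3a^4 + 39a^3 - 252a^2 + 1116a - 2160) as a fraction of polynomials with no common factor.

(-2a^2 - 6a - 32)/(3a - 12)

Repeated division with remainder:
  2a^5 - 12a^4 + 74a^3 - 360a^2 + 456a - 5760 = (-(2/3)a - 14/3)(-3a^4 + 39a^3 - 252a^2 + 1116a - 2160) + (88a^3 - 792a^2 + 4224a - 15840)
  -3a^4 + 39a^3 - 252a^2 + 1116a - 2160 = (-(3/88)a + 3/22)(88a^3 - 792a^2 + 4224a - 15840) + (0)
Last nonzero remainder: 88a^3 - 792a^2 + 4224a - 15840. Dividing through by 88 gives the monic gcd a^3 - 9a^2 + 48a - 180.
Cancel a^3 - 9a^2 + 48a - 180 from numerator and denominator to get the reduced form.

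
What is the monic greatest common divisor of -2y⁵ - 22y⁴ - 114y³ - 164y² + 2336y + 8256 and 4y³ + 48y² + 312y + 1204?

y² + 5y + 43

Apply the Euclidean algorithm:
  -2y⁵ - 22y⁴ - 114y³ - 164y² + 2336y + 8256 = (-(1/2)y² + (1/2)y + 9/2)(4y³ + 48y² + 312y + 1204) + (66y² + 330y + 2838)
  4y³ + 48y² + 312y + 1204 = ((2/33)y + 14/33)(66y² + 330y + 2838) + (0)
Last nonzero remainder: 66y² + 330y + 2838. Dividing through by 66 gives the monic gcd y² + 5y + 43.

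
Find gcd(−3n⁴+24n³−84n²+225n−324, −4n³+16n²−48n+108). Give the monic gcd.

n³−4n²+12n−27

Repeated division with remainder:
  −3n⁴+24n³−84n²+225n−324 = ((3/4)n−3)(−4n³+16n²−48n+108) + (0)
Last nonzero remainder: −4n³+16n²−48n+108. Dividing through by −4 gives the monic gcd n³−4n²+12n−27.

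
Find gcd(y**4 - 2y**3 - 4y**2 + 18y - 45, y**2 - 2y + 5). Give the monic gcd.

y**2 - 2y + 5

Repeated division with remainder:
  y**4 - 2y**3 - 4y**2 + 18y - 45 = (y**2 - 9)(y**2 - 2y + 5) + (0)
The last nonzero remainder y**2 - 2y + 5 is already monic.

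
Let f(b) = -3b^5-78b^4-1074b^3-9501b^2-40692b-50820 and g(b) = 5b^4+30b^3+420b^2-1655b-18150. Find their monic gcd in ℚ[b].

Repeated division with remainder:
  -3b^5-78b^4-1074b^3-9501b^2-40692b-50820 = (-(3/5)b-12)(5b^4+30b^3+420b^2-1655b-18150) + (-462b^3-5454b^2-71442b-268620)
  5b^4+30b^3+420b^2-1655b-18150 = (-(5/462)b+745/11858)(-462b^3-5454b^2-71442b-268620) + (-(62400/5929)b^2-(62400/847)b-62400/49)
  -462b^3-5454b^2-71442b-268620 = ((456533/10400)b+219373/1040)(-(62400/5929)b^2-(62400/847)b-62400/49) + (0)
Last nonzero remainder: -(62400/5929)b^2-(62400/847)b-62400/49. Dividing through by -62400/5929 gives the monic gcd b^2+7b+121.

b^2+7b+121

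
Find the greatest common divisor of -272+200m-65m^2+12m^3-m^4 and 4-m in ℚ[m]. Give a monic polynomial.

Apply the Euclidean algorithm:
  -m^4+12m^3-65m^2+200m-272 = (m^3-8m^2+33m-68)(-m+4) + (0)
Last nonzero remainder: -m+4. Dividing through by -1 gives the monic gcd m-4.

-4+m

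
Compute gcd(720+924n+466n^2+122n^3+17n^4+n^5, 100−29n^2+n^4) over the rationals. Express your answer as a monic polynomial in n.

10+7n+n^2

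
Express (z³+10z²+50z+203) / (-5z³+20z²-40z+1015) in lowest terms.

Repeated division with remainder:
  z³+10z²+50z+203 = (-1/5)(-5z³+20z²-40z+1015) + (14z²+42z+406)
  -5z³+20z²-40z+1015 = (-(5/14)z+5/2)(14z²+42z+406) + (0)
Last nonzero remainder: 14z²+42z+406. Dividing through by 14 gives the monic gcd z²+3z+29.
Cancel z²+3z+29 from numerator and denominator to get the reduced form.

(-z-7)/(5z-35)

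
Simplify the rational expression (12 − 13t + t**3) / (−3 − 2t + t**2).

(−4 + 3t + t**2)/(1 + t)

Euclidean algorithm in ℚ[t]:
  t**3 − 13t + 12 = (t + 2)(t**2 − 2t − 3) + (−6t + 18)
  t**2 − 2t − 3 = (−(1/6)t − 1/6)(−6t + 18) + (0)
Last nonzero remainder: −6t + 18. Dividing through by −6 gives the monic gcd t − 3.
Cancel t − 3 from numerator and denominator to get the reduced form.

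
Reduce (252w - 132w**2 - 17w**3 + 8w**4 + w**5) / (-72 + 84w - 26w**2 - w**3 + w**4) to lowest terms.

(7w + w**2)/(-2 + w)

Euclidean algorithm in ℚ[w]:
  w**5 + 8w**4 - 17w**3 - 132w**2 + 252w = (w + 9)(w**4 - w**3 - 26w**2 + 84w - 72) + (18w**3 + 18w**2 - 432w + 648)
  w**4 - w**3 - 26w**2 + 84w - 72 = ((1/18)w - 1/9)(18w**3 + 18w**2 - 432w + 648) + (0)
Last nonzero remainder: 18w**3 + 18w**2 - 432w + 648. Dividing through by 18 gives the monic gcd w**3 + w**2 - 24w + 36.
Cancel w**3 + w**2 - 24w + 36 from numerator and denominator to get the reduced form.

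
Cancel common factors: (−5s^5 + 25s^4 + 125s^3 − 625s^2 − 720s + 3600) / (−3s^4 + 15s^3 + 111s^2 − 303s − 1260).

Repeated division with remainder:
  −5s^5 + 25s^4 + 125s^3 − 625s^2 − 720s + 3600 = ((5/3)s)(−3s^4 + 15s^3 + 111s^2 − 303s − 1260) + (−60s^3 − 120s^2 + 1380s + 3600)
  −3s^4 + 15s^3 + 111s^2 − 303s − 1260 = ((1/20)s − 7/20)(−60s^3 − 120s^2 + 1380s + 3600) + (0)
Last nonzero remainder: −60s^3 − 120s^2 + 1380s + 3600. Dividing through by −60 gives the monic gcd s^3 + 2s^2 − 23s − 60.
Cancel s^3 + 2s^2 − 23s − 60 from numerator and denominator to get the reduced form.

(5s^2 − 35s + 60)/(3s − 21)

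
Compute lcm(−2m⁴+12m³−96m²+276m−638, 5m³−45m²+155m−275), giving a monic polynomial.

m⁵−11m⁴+78m³−378m²+1009m−1595

By polynomial division,
  −2m⁴+12m³−96m²+276m−638 = (−(2/5)m−6/5)(5m³−45m²+155m−275) + (−88m²+352m−968)
  5m³−45m²+155m−275 = (−(5/88)m+25/88)(−88m²+352m−968) + (0)
Last nonzero remainder: −88m²+352m−968. Dividing through by −88 gives the monic gcd m²−4m+11.
Then lcm(f, g) = f·g / gcd(f, g); expanding and making the result monic gives the answer.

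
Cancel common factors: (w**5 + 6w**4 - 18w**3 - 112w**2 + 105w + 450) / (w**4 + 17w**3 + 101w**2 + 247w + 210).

(w**3 - w**2 - 21w + 45)/(w**2 + 10w + 21)

Repeated division with remainder:
  w**5 + 6w**4 - 18w**3 - 112w**2 + 105w + 450 = (w - 11)(w**4 + 17w**3 + 101w**2 + 247w + 210) + (68w**3 + 752w**2 + 2612w + 2760)
  w**4 + 17w**3 + 101w**2 + 247w + 210 = ((1/68)w + 101/1156)(68w**3 + 752w**2 + 2612w + 2760) + (-(900/289)w**2 - (6300/289)w - 9000/289)
  68w**3 + 752w**2 + 2612w + 2760 = (-(4913/225)w - 6647/75)(-(900/289)w**2 - (6300/289)w - 9000/289) + (0)
Last nonzero remainder: -(900/289)w**2 - (6300/289)w - 9000/289. Dividing through by -900/289 gives the monic gcd w**2 + 7w + 10.
Cancel w**2 + 7w + 10 from numerator and denominator to get the reduced form.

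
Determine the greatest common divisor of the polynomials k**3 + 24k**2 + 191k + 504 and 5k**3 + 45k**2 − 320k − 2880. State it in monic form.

k**2 + 17k + 72

Euclidean algorithm in ℚ[k]:
  k**3 + 24k**2 + 191k + 504 = (1/5)(5k**3 + 45k**2 − 320k − 2880) + (15k**2 + 255k + 1080)
  5k**3 + 45k**2 − 320k − 2880 = ((1/3)k − 8/3)(15k**2 + 255k + 1080) + (0)
Last nonzero remainder: 15k**2 + 255k + 1080. Dividing through by 15 gives the monic gcd k**2 + 17k + 72.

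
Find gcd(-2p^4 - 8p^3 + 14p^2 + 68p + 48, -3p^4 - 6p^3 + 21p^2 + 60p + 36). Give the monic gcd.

Euclidean algorithm in ℚ[p]:
  -2p^4 - 8p^3 + 14p^2 + 68p + 48 = (2/3)(-3p^4 - 6p^3 + 21p^2 + 60p + 36) + (-4p^3 + 28p + 24)
  -3p^4 - 6p^3 + 21p^2 + 60p + 36 = ((3/4)p + 3/2)(-4p^3 + 28p + 24) + (0)
Last nonzero remainder: -4p^3 + 28p + 24. Dividing through by -4 gives the monic gcd p^3 - 7p - 6.

p^3 - 7p - 6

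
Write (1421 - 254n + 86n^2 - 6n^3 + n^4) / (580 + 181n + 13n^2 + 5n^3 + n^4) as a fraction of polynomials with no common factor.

Apply the Euclidean algorithm:
  n^4 - 6n^3 + 86n^2 - 254n + 1421 = (n^4 + 5n^3 + 13n^2 + 181n + 580) + (-11n^3 + 73n^2 - 435n + 841)
  n^4 + 5n^3 + 13n^2 + 181n + 580 = (-(1/11)n - 128/121)(-11n^3 + 73n^2 - 435n + 841) + ((6132/121)n^2 - (24528/121)n + 177828/121)
  -11n^3 + 73n^2 - 435n + 841 = (-(1331/6132)n + 3509/6132)((6132/121)n^2 - (24528/121)n + 177828/121) + (0)
Last nonzero remainder: (6132/121)n^2 - (24528/121)n + 177828/121. Dividing through by 6132/121 gives the monic gcd n^2 - 4n + 29.
Cancel n^2 - 4n + 29 from numerator and denominator to get the reduced form.

(49 - 2n + n^2)/(20 + 9n + n^2)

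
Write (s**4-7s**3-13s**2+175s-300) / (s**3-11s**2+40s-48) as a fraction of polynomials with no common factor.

Repeated division with remainder:
  s**4-7s**3-13s**2+175s-300 = (s+4)(s**3-11s**2+40s-48) + (-9s**2+63s-108)
  s**3-11s**2+40s-48 = (-(1/9)s+4/9)(-9s**2+63s-108) + (0)
Last nonzero remainder: -9s**2+63s-108. Dividing through by -9 gives the monic gcd s**2-7s+12.
Cancel s**2-7s+12 from numerator and denominator to get the reduced form.

(s**2-25)/(s-4)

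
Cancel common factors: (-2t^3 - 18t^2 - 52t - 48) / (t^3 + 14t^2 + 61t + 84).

Euclidean algorithm in ℚ[t]:
  -2t^3 - 18t^2 - 52t - 48 = (-2)(t^3 + 14t^2 + 61t + 84) + (10t^2 + 70t + 120)
  t^3 + 14t^2 + 61t + 84 = ((1/10)t + 7/10)(10t^2 + 70t + 120) + (0)
Last nonzero remainder: 10t^2 + 70t + 120. Dividing through by 10 gives the monic gcd t^2 + 7t + 12.
Cancel t^2 + 7t + 12 from numerator and denominator to get the reduced form.

(-2t - 4)/(t + 7)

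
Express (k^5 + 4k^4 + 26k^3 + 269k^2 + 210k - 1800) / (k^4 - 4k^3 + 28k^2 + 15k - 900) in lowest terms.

Apply the Euclidean algorithm:
  k^5 + 4k^4 + 26k^3 + 269k^2 + 210k - 1800 = (k + 8)(k^4 - 4k^3 + 28k^2 + 15k - 900) + (30k^3 + 30k^2 + 990k + 5400)
  k^4 - 4k^3 + 28k^2 + 15k - 900 = ((1/30)k - 1/6)(30k^3 + 30k^2 + 990k + 5400) + (0)
Last nonzero remainder: 30k^3 + 30k^2 + 990k + 5400. Dividing through by 30 gives the monic gcd k^3 + k^2 + 33k + 180.
Cancel k^3 + k^2 + 33k + 180 from numerator and denominator to get the reduced form.

(k^2 + 3k - 10)/(k - 5)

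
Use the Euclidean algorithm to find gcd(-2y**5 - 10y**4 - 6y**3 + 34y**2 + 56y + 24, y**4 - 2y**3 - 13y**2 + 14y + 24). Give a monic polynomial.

Euclidean algorithm in ℚ[y]:
  -2y**5 - 10y**4 - 6y**3 + 34y**2 + 56y + 24 = (-2y - 14)(y**4 - 2y**3 - 13y**2 + 14y + 24) + (-60y**3 - 120y**2 + 300y + 360)
  y**4 - 2y**3 - 13y**2 + 14y + 24 = (-(1/60)y + 1/15)(-60y**3 - 120y**2 + 300y + 360) + (0)
Last nonzero remainder: -60y**3 - 120y**2 + 300y + 360. Dividing through by -60 gives the monic gcd y**3 + 2y**2 - 5y - 6.

y**3 + 2y**2 - 5y - 6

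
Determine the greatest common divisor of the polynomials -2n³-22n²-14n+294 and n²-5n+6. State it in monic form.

By polynomial division,
  -2n³-22n²-14n+294 = (-2n-32)(n²-5n+6) + (-162n+486)
  n²-5n+6 = (-(1/162)n+1/81)(-162n+486) + (0)
Last nonzero remainder: -162n+486. Dividing through by -162 gives the monic gcd n-3.

n-3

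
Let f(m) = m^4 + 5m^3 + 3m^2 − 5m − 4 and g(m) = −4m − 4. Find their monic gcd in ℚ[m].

m + 1

By polynomial division,
  m^4 + 5m^3 + 3m^2 − 5m − 4 = (−(1/4)m^3 − m^2 + (1/4)m + 1)(−4m − 4) + (0)
Last nonzero remainder: −4m − 4. Dividing through by −4 gives the monic gcd m + 1.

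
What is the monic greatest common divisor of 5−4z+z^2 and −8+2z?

1

Repeated division with remainder:
  z^2−4z+5 = ((1/2)z)(2z−8) + (5)
  2z−8 = ((2/5)z−8/5)(5) + (0)
The last nonzero remainder is the constant 5, so the polynomials are coprime and gcd = 1.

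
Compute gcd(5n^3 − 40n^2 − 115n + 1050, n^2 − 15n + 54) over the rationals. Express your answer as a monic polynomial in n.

n − 6

Repeated division with remainder:
  5n^3 − 40n^2 − 115n + 1050 = (5n + 35)(n^2 − 15n + 54) + (140n − 840)
  n^2 − 15n + 54 = ((1/140)n − 9/140)(140n − 840) + (0)
Last nonzero remainder: 140n − 840. Dividing through by 140 gives the monic gcd n − 6.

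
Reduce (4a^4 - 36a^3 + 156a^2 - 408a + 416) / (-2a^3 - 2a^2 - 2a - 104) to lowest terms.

(-2a^2 + 12a - 16)/(a + 4)

Repeated division with remainder:
  4a^4 - 36a^3 + 156a^2 - 408a + 416 = (-2a + 20)(-2a^3 - 2a^2 - 2a - 104) + (192a^2 - 576a + 2496)
  -2a^3 - 2a^2 - 2a - 104 = (-(1/96)a - 1/24)(192a^2 - 576a + 2496) + (0)
Last nonzero remainder: 192a^2 - 576a + 2496. Dividing through by 192 gives the monic gcd a^2 - 3a + 13.
Cancel a^2 - 3a + 13 from numerator and denominator to get the reduced form.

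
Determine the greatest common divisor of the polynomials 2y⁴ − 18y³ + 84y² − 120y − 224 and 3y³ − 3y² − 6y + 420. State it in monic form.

y² − 6y + 28

Repeated division with remainder:
  2y⁴ − 18y³ + 84y² − 120y − 224 = ((2/3)y − 16/3)(3y³ − 3y² − 6y + 420) + (72y² − 432y + 2016)
  3y³ − 3y² − 6y + 420 = ((1/24)y + 5/24)(72y² − 432y + 2016) + (0)
Last nonzero remainder: 72y² − 432y + 2016. Dividing through by 72 gives the monic gcd y² − 6y + 28.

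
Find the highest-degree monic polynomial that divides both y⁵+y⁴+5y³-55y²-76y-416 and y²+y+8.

Apply the Euclidean algorithm:
  y⁵+y⁴+5y³-55y²-76y-416 = (y³-3y-52)(y²+y+8) + (0)
The last nonzero remainder y²+y+8 is already monic.

y²+y+8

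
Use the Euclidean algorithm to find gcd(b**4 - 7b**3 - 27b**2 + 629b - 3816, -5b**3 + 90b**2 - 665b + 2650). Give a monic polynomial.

b**2 - 8b + 53

By polynomial division,
  b**4 - 7b**3 - 27b**2 + 629b - 3816 = (-(1/5)b - 11/5)(-5b**3 + 90b**2 - 665b + 2650) + (38b**2 - 304b + 2014)
  -5b**3 + 90b**2 - 665b + 2650 = (-(5/38)b + 25/19)(38b**2 - 304b + 2014) + (0)
Last nonzero remainder: 38b**2 - 304b + 2014. Dividing through by 38 gives the monic gcd b**2 - 8b + 53.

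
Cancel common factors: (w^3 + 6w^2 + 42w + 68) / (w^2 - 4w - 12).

(w^2 + 4w + 34)/(w - 6)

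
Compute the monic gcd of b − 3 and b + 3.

1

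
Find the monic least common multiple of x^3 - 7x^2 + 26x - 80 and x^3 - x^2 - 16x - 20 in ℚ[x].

x^5 - 3x^4 + 2x^3 - 4x^2 - 216x - 320

By polynomial division,
  x^3 - 7x^2 + 26x - 80 = (x^3 - x^2 - 16x - 20) + (-6x^2 + 42x - 60)
  x^3 - x^2 - 16x - 20 = (-(1/6)x - 1)(-6x^2 + 42x - 60) + (16x - 80)
  -6x^2 + 42x - 60 = (-(3/8)x + 3/4)(16x - 80) + (0)
Last nonzero remainder: 16x - 80. Dividing through by 16 gives the monic gcd x - 5.
Then lcm(f, g) = f·g / gcd(f, g); expanding and making the result monic gives the answer.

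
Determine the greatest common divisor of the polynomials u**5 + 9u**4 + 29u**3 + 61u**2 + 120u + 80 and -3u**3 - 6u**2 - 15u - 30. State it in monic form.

Apply the Euclidean algorithm:
  u**5 + 9u**4 + 29u**3 + 61u**2 + 120u + 80 = (-(1/3)u**2 - (7/3)u - 10/3)(-3u**3 - 6u**2 - 15u - 30) + (-4u**2 - 20)
  -3u**3 - 6u**2 - 15u - 30 = ((3/4)u + 3/2)(-4u**2 - 20) + (0)
Last nonzero remainder: -4u**2 - 20. Dividing through by -4 gives the monic gcd u**2 + 5.

u**2 + 5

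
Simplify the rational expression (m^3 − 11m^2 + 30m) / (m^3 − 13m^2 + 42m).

(m − 5)/(m − 7)

By polynomial division,
  m^3 − 11m^2 + 30m = (m^3 − 13m^2 + 42m) + (2m^2 − 12m)
  m^3 − 13m^2 + 42m = ((1/2)m − 7/2)(2m^2 − 12m) + (0)
Last nonzero remainder: 2m^2 − 12m. Dividing through by 2 gives the monic gcd m^2 − 6m.
Cancel m^2 − 6m from numerator and denominator to get the reduced form.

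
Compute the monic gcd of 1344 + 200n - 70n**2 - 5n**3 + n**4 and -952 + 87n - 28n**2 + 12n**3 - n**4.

56 - 15n + n**2

Repeated division with remainder:
  n**4 - 5n**3 - 70n**2 + 200n + 1344 = (-1)(-n**4 + 12n**3 - 28n**2 + 87n - 952) + (7n**3 - 98n**2 + 287n + 392)
  -n**4 + 12n**3 - 28n**2 + 87n - 952 = (-(1/7)n - 2/7)(7n**3 - 98n**2 + 287n + 392) + (-15n**2 + 225n - 840)
  7n**3 - 98n**2 + 287n + 392 = (-(7/15)n - 7/15)(-15n**2 + 225n - 840) + (0)
Last nonzero remainder: -15n**2 + 225n - 840. Dividing through by -15 gives the monic gcd n**2 - 15n + 56.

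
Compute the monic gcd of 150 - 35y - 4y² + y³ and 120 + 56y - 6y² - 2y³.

By polynomial division,
  y³ - 4y² - 35y + 150 = (-1/2)(-2y³ - 6y² + 56y + 120) + (-7y² - 7y + 210)
  -2y³ - 6y² + 56y + 120 = ((2/7)y + 4/7)(-7y² - 7y + 210) + (0)
Last nonzero remainder: -7y² - 7y + 210. Dividing through by -7 gives the monic gcd y² + y - 30.

-30 + y + y²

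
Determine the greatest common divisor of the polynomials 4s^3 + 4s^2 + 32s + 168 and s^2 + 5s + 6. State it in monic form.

s + 3

Euclidean algorithm in ℚ[s]:
  4s^3 + 4s^2 + 32s + 168 = (4s - 16)(s^2 + 5s + 6) + (88s + 264)
  s^2 + 5s + 6 = ((1/88)s + 1/44)(88s + 264) + (0)
Last nonzero remainder: 88s + 264. Dividing through by 88 gives the monic gcd s + 3.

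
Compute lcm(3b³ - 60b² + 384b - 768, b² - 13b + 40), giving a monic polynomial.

b⁴ - 25b³ + 228b² - 896b + 1280

Apply the Euclidean algorithm:
  3b³ - 60b² + 384b - 768 = (3b - 21)(b² - 13b + 40) + (-9b + 72)
  b² - 13b + 40 = (-(1/9)b + 5/9)(-9b + 72) + (0)
Last nonzero remainder: -9b + 72. Dividing through by -9 gives the monic gcd b - 8.
Then lcm(f, g) = f·g / gcd(f, g); expanding and making the result monic gives the answer.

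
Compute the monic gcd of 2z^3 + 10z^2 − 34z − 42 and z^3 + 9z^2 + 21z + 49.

z + 7

Euclidean algorithm in ℚ[z]:
  2z^3 + 10z^2 − 34z − 42 = (2)(z^3 + 9z^2 + 21z + 49) + (−8z^2 − 76z − 140)
  z^3 + 9z^2 + 21z + 49 = (−(1/8)z + 1/16)(−8z^2 − 76z − 140) + ((33/4)z + 231/4)
  −8z^2 − 76z − 140 = (−(32/33)z − 80/33)((33/4)z + 231/4) + (0)
Last nonzero remainder: (33/4)z + 231/4. Dividing through by 33/4 gives the monic gcd z + 7.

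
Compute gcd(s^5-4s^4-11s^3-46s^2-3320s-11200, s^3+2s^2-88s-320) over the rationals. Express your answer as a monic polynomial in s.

s^2-6s-40

Euclidean algorithm in ℚ[s]:
  s^5-4s^4-11s^3-46s^2-3320s-11200 = (s^2-6s+89)(s^3+2s^2-88s-320) + (-432s^2+2592s+17280)
  s^3+2s^2-88s-320 = (-(1/432)s-1/54)(-432s^2+2592s+17280) + (0)
Last nonzero remainder: -432s^2+2592s+17280. Dividing through by -432 gives the monic gcd s^2-6s-40.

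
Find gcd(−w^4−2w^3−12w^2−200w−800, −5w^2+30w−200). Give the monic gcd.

w^2−6w+40

Repeated division with remainder:
  −w^4−2w^3−12w^2−200w−800 = ((1/5)w^2+(8/5)w+4)(−5w^2+30w−200) + (0)
Last nonzero remainder: −5w^2+30w−200. Dividing through by −5 gives the monic gcd w^2−6w+40.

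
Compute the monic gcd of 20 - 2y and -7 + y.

1

By polynomial division,
  -2y + 20 = (-2)(y - 7) + (6)
  y - 7 = ((1/6)y - 7/6)(6) + (0)
The last nonzero remainder is the constant 6, so the polynomials are coprime and gcd = 1.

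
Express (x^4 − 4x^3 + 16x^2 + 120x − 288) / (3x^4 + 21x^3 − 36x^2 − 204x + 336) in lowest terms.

Repeated division with remainder:
  x^4 − 4x^3 + 16x^2 + 120x − 288 = (1/3)(3x^4 + 21x^3 − 36x^2 − 204x + 336) + (−11x^3 + 28x^2 + 188x − 400)
  3x^4 + 21x^3 − 36x^2 − 204x + 336 = (−(3/11)x − 315/121)(−11x^3 + 28x^2 + 188x − 400) + ((10668/121)x^2 + (21336/121)x − 85344/121)
  −11x^3 + 28x^2 + 188x − 400 = (−(1331/10668)x + 3025/5334)((10668/121)x^2 + (21336/121)x − 85344/121) + (0)
Last nonzero remainder: (10668/121)x^2 + (21336/121)x − 85344/121. Dividing through by 10668/121 gives the monic gcd x^2 + 2x − 8.
Cancel x^2 + 2x − 8 from numerator and denominator to get the reduced form.

(x^2 − 6x + 36)/(3x^2 + 15x − 42)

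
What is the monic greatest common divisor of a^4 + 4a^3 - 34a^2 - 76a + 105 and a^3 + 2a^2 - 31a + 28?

a^2 + 6a - 7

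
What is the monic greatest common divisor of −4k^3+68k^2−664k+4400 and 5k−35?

1

Euclidean algorithm in ℚ[k]:
  −4k^3+68k^2−664k+4400 = (−(4/5)k^2+8k−384/5)(5k−35) + (1712)
  5k−35 = ((5/1712)k−35/1712)(1712) + (0)
The last nonzero remainder is the constant 1712, so the polynomials are coprime and gcd = 1.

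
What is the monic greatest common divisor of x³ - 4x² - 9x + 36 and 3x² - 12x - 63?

x + 3

Euclidean algorithm in ℚ[x]:
  x³ - 4x² - 9x + 36 = ((1/3)x)(3x² - 12x - 63) + (12x + 36)
  3x² - 12x - 63 = ((1/4)x - 7/4)(12x + 36) + (0)
Last nonzero remainder: 12x + 36. Dividing through by 12 gives the monic gcd x + 3.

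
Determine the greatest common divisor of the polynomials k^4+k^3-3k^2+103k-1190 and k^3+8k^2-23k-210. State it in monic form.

k^2+2k-35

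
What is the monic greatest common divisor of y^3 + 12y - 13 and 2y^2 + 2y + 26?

Euclidean algorithm in ℚ[y]:
  y^3 + 12y - 13 = ((1/2)y - 1/2)(2y^2 + 2y + 26) + (0)
Last nonzero remainder: 2y^2 + 2y + 26. Dividing through by 2 gives the monic gcd y^2 + y + 13.

y^2 + y + 13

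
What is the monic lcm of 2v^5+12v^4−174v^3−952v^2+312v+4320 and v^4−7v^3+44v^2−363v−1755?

v^7+5v^6−28v^5+v^4−5023v^3−28936v^2+7980v+140400

Apply the Euclidean algorithm:
  2v^5+12v^4−174v^3−952v^2+312v+4320 = (2v+26)(v^4−7v^3+44v^2−363v−1755) + (−80v^3−1370v^2+13260v+49950)
  v^4−7v^3+44v^2−363v−1755 = (−(1/80)v+193/640)(−80v^3−1370v^2+13260v+49950) + ((39865/64)v^2−(119595/32)v−1076355/64)
  −80v^3−1370v^2+13260v+49950 = (−(1024/7973)v−23680/7973)((39865/64)v^2−(119595/32)v−1076355/64) + (0)
Last nonzero remainder: (39865/64)v^2−(119595/32)v−1076355/64. Dividing through by 39865/64 gives the monic gcd v^2−6v−27.
Then lcm(f, g) = f·g / gcd(f, g); expanding and making the result monic gives the answer.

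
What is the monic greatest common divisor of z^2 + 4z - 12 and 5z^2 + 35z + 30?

z + 6

Euclidean algorithm in ℚ[z]:
  z^2 + 4z - 12 = (1/5)(5z^2 + 35z + 30) + (-3z - 18)
  5z^2 + 35z + 30 = (-(5/3)z - 5/3)(-3z - 18) + (0)
Last nonzero remainder: -3z - 18. Dividing through by -3 gives the monic gcd z + 6.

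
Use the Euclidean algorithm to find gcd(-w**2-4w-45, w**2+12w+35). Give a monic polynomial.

By polynomial division,
  -w**2-4w-45 = (-1)(w**2+12w+35) + (8w-10)
  w**2+12w+35 = ((1/8)w+53/32)(8w-10) + (825/16)
  8w-10 = ((128/825)w-32/165)(825/16) + (0)
The last nonzero remainder is the constant 825/16, so the polynomials are coprime and gcd = 1.

1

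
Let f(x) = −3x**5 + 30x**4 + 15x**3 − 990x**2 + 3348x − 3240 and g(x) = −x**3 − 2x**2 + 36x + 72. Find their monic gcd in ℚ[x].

x**2 − 36

Euclidean algorithm in ℚ[x]:
  −3x**5 + 30x**4 + 15x**3 − 990x**2 + 3348x − 3240 = (3x**2 − 36x + 165)(−x**3 − 2x**2 + 36x + 72) + (420x**2 − 15120)
  −x**3 − 2x**2 + 36x + 72 = (−(1/420)x − 1/210)(420x**2 − 15120) + (0)
Last nonzero remainder: 420x**2 − 15120. Dividing through by 420 gives the monic gcd x**2 − 36.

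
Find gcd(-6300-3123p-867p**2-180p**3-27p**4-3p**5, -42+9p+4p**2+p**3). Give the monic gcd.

21+6p+p**2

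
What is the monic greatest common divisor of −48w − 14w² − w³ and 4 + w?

1

Apply the Euclidean algorithm:
  −w³ − 14w² − 48w = (−w² − 10w − 8)(w + 4) + (32)
  w + 4 = ((1/32)w + 1/8)(32) + (0)
The last nonzero remainder is the constant 32, so the polynomials are coprime and gcd = 1.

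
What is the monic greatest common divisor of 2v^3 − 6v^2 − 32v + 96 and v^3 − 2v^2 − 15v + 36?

v^2 + v − 12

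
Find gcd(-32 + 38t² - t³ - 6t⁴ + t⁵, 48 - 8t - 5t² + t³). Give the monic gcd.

16 - 8t + t²

Euclidean algorithm in ℚ[t]:
  t⁵ - 6t⁴ - t³ + 38t² - 32 = (t² - t + 2)(t³ - 5t² - 8t + 48) + (-8t² + 64t - 128)
  t³ - 5t² - 8t + 48 = (-(1/8)t - 3/8)(-8t² + 64t - 128) + (0)
Last nonzero remainder: -8t² + 64t - 128. Dividing through by -8 gives the monic gcd t² - 8t + 16.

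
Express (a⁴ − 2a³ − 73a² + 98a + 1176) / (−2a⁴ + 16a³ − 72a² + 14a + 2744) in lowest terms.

(−a² − a + 42)/(2a² − 10a + 98)

Repeated division with remainder:
  a⁴ − 2a³ − 73a² + 98a + 1176 = (−1/2)(−2a⁴ + 16a³ − 72a² + 14a + 2744) + (6a³ − 109a² + 105a + 2548)
  −2a⁴ + 16a³ − 72a² + 14a + 2744 = (−(1/3)a − 61/18)(6a³ − 109a² + 105a + 2548) + (−(7315/18)a² + (7315/6)a + 102410/9)
  6a³ − 109a² + 105a + 2548 = (−(108/7315)a + 234/1045)(−(7315/18)a² + (7315/6)a + 102410/9) + (0)
Last nonzero remainder: −(7315/18)a² + (7315/6)a + 102410/9. Dividing through by −7315/18 gives the monic gcd a² − 3a − 28.
Cancel a² − 3a − 28 from numerator and denominator to get the reduced form.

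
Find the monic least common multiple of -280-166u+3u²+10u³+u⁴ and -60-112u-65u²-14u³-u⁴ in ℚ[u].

By polynomial division,
  u⁴+10u³+3u²-166u-280 = (-1)(-u⁴-14u³-65u²-112u-60) + (-4u³-62u²-278u-340)
  -u⁴-14u³-65u²-112u-60 = ((1/4)u-3/8)(-4u³-62u²-278u-340) + (-(75/4)u²-(525/4)u-375/2)
  -4u³-62u²-278u-340 = ((16/75)u+136/75)(-(75/4)u²-(525/4)u-375/2) + (0)
Last nonzero remainder: -(75/4)u²-(525/4)u-375/2. Dividing through by -75/4 gives the monic gcd u²+7u+10.
Then lcm(f, g) = f·g / gcd(f, g); expanding and making the result monic gives the answer.

-1680-2956u-1424u²-85u³+79u⁴+17u⁵+u⁶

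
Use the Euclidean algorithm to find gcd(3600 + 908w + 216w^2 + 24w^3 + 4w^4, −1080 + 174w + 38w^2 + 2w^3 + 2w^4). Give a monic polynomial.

36 − w + w^2

Euclidean algorithm in ℚ[w]:
  4w^4 + 24w^3 + 216w^2 + 908w + 3600 = (2)(2w^4 + 2w^3 + 38w^2 + 174w − 1080) + (20w^3 + 140w^2 + 560w + 5760)
  2w^4 + 2w^3 + 38w^2 + 174w − 1080 = ((1/10)w − 3/5)(20w^3 + 140w^2 + 560w + 5760) + (66w^2 − 66w + 2376)
  20w^3 + 140w^2 + 560w + 5760 = ((10/33)w + 80/33)(66w^2 − 66w + 2376) + (0)
Last nonzero remainder: 66w^2 − 66w + 2376. Dividing through by 66 gives the monic gcd w^2 − w + 36.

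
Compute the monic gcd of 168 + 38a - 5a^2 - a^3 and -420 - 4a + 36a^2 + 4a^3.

7 + a

By polynomial division,
  -a^3 - 5a^2 + 38a + 168 = (-1/4)(4a^3 + 36a^2 - 4a - 420) + (4a^2 + 37a + 63)
  4a^3 + 36a^2 - 4a - 420 = (a - 1/4)(4a^2 + 37a + 63) + (-(231/4)a - 1617/4)
  4a^2 + 37a + 63 = (-(16/231)a - 12/77)(-(231/4)a - 1617/4) + (0)
Last nonzero remainder: -(231/4)a - 1617/4. Dividing through by -231/4 gives the monic gcd a + 7.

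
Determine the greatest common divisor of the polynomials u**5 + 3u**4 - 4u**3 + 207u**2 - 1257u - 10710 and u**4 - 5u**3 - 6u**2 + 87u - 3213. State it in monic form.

u**3 + 4u**2 + 30u + 357

Repeated division with remainder:
  u**5 + 3u**4 - 4u**3 + 207u**2 - 1257u - 10710 = (u + 8)(u**4 - 5u**3 - 6u**2 + 87u - 3213) + (42u**3 + 168u**2 + 1260u + 14994)
  u**4 - 5u**3 - 6u**2 + 87u - 3213 = ((1/42)u - 3/14)(42u**3 + 168u**2 + 1260u + 14994) + (0)
Last nonzero remainder: 42u**3 + 168u**2 + 1260u + 14994. Dividing through by 42 gives the monic gcd u**3 + 4u**2 + 30u + 357.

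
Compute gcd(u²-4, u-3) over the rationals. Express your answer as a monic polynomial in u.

Euclidean algorithm in ℚ[u]:
  u²-4 = (u+3)(u-3) + (5)
  u-3 = ((1/5)u-3/5)(5) + (0)
The last nonzero remainder is the constant 5, so the polynomials are coprime and gcd = 1.

1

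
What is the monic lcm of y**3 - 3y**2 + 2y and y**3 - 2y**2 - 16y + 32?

Apply the Euclidean algorithm:
  y**3 - 3y**2 + 2y = (y**3 - 2y**2 - 16y + 32) + (-y**2 + 18y - 32)
  y**3 - 2y**2 - 16y + 32 = (-y - 16)(-y**2 + 18y - 32) + (240y - 480)
  -y**2 + 18y - 32 = (-(1/240)y + 1/15)(240y - 480) + (0)
Last nonzero remainder: 240y - 480. Dividing through by 240 gives the monic gcd y - 2.
Then lcm(f, g) = f·g / gcd(f, g); expanding and making the result monic gives the answer.

y**5 - 3y**4 - 14y**3 + 48y**2 - 32y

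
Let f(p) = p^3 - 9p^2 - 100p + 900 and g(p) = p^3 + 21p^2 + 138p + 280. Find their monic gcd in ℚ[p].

Euclidean algorithm in ℚ[p]:
  p^3 - 9p^2 - 100p + 900 = (p^3 + 21p^2 + 138p + 280) + (-30p^2 - 238p + 620)
  p^3 + 21p^2 + 138p + 280 = (-(1/30)p - 98/225)(-30p^2 - 238p + 620) + ((12376/225)p + 24752/45)
  -30p^2 - 238p + 620 = (-(3375/6188)p + 6975/6188)((12376/225)p + 24752/45) + (0)
Last nonzero remainder: (12376/225)p + 24752/45. Dividing through by 12376/225 gives the monic gcd p + 10.

p + 10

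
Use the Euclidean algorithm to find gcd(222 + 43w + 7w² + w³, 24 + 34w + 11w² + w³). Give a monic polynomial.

By polynomial division,
  w³ + 7w² + 43w + 222 = (w³ + 11w² + 34w + 24) + (-4w² + 9w + 198)
  w³ + 11w² + 34w + 24 = (-(1/4)w - 53/16)(-4w² + 9w + 198) + ((1813/16)w + 5439/8)
  -4w² + 9w + 198 = (-(64/1813)w + 528/1813)((1813/16)w + 5439/8) + (0)
Last nonzero remainder: (1813/16)w + 5439/8. Dividing through by 1813/16 gives the monic gcd w + 6.

6 + w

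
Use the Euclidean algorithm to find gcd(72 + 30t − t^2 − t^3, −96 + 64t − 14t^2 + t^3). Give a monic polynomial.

−6 + t

Apply the Euclidean algorithm:
  −t^3 − t^2 + 30t + 72 = (−1)(t^3 − 14t^2 + 64t − 96) + (−15t^2 + 94t − 24)
  t^3 − 14t^2 + 64t − 96 = (−(1/15)t + 116/225)(−15t^2 + 94t − 24) + ((3136/225)t − 6272/75)
  −15t^2 + 94t − 24 = (−(3375/3136)t + 225/784)((3136/225)t − 6272/75) + (0)
Last nonzero remainder: (3136/225)t − 6272/75. Dividing through by 3136/225 gives the monic gcd t − 6.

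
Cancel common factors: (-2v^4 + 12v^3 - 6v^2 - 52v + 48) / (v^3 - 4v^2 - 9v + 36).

By polynomial division,
  -2v^4 + 12v^3 - 6v^2 - 52v + 48 = (-2v + 4)(v^3 - 4v^2 - 9v + 36) + (-8v^2 + 56v - 96)
  v^3 - 4v^2 - 9v + 36 = (-(1/8)v - 3/8)(-8v^2 + 56v - 96) + (0)
Last nonzero remainder: -8v^2 + 56v - 96. Dividing through by -8 gives the monic gcd v^2 - 7v + 12.
Cancel v^2 - 7v + 12 from numerator and denominator to get the reduced form.

(-2v^2 - 2v + 4)/(v + 3)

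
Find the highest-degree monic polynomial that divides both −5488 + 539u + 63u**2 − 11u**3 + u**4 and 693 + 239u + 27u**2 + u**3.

7 + u

Euclidean algorithm in ℚ[u]:
  u**4 − 11u**3 + 63u**2 + 539u − 5488 = (u − 38)(u**3 + 27u**2 + 239u + 693) + (850u**2 + 8928u + 20846)
  u**3 + 27u**2 + 239u + 693 = ((1/850)u + 7011/361250)(850u**2 + 8928u + 20846) + ((7442496/180625)u + 52097472/180625)
  850u**2 + 8928u + 20846 = ((76765625/3721248)u + 268950625/3721248)((7442496/180625)u + 52097472/180625) + (0)
Last nonzero remainder: (7442496/180625)u + 52097472/180625. Dividing through by 7442496/180625 gives the monic gcd u + 7.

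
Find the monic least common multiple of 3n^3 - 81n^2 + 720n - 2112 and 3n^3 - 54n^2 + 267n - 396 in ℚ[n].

Apply the Euclidean algorithm:
  3n^3 - 81n^2 + 720n - 2112 = (3n^3 - 54n^2 + 267n - 396) + (-27n^2 + 453n - 1716)
  3n^3 - 54n^2 + 267n - 396 = (-(1/9)n + 11/81)(-27n^2 + 453n - 1716) + ((400/27)n - 4400/27)
  -27n^2 + 453n - 1716 = (-(729/400)n + 1053/100)((400/27)n - 4400/27) + (0)
Last nonzero remainder: (400/27)n - 4400/27. Dividing through by 400/27 gives the monic gcd n - 11.
Then lcm(f, g) = f·g / gcd(f, g); expanding and making the result monic gives the answer.

n^5 - 34n^4 + 441n^3 - 2708n^2 + 7808n - 8448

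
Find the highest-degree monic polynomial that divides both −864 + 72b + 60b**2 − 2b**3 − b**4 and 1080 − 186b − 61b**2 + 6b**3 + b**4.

By polynomial division,
  −b**4 − 2b**3 + 60b**2 + 72b − 864 = (−1)(b**4 + 6b**3 − 61b**2 − 186b + 1080) + (4b**3 − b**2 − 114b + 216)
  b**4 + 6b**3 − 61b**2 − 186b + 1080 = ((1/4)b + 25/16)(4b**3 − b**2 − 114b + 216) + (−(495/16)b**2 − (495/8)b + 1485/2)
  4b**3 − b**2 − 114b + 216 = (−(64/495)b + 16/55)(−(495/16)b**2 − (495/8)b + 1485/2) + (0)
Last nonzero remainder: −(495/16)b**2 − (495/8)b + 1485/2. Dividing through by −495/16 gives the monic gcd b**2 + 2b − 24.

−24 + 2b + b**2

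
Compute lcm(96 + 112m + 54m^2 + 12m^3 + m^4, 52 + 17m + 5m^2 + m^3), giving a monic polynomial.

1248 + 1552m + 910m^2 + 322m^3 + 79m^4 + 13m^5 + m^6

By polynomial division,
  m^4 + 12m^3 + 54m^2 + 112m + 96 = (m + 7)(m^3 + 5m^2 + 17m + 52) + (2m^2 − 59m − 268)
  m^3 + 5m^2 + 17m + 52 = ((1/2)m + 69/4)(2m^2 − 59m − 268) + ((4675/4)m + 4675)
  2m^2 − 59m − 268 = ((8/4675)m − 268/4675)((4675/4)m + 4675) + (0)
Last nonzero remainder: (4675/4)m + 4675. Dividing through by 4675/4 gives the monic gcd m + 4.
Then lcm(f, g) = f·g / gcd(f, g); expanding and making the result monic gives the answer.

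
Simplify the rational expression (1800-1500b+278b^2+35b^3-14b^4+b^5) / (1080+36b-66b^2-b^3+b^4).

(10-7b+b^2)/(6+b)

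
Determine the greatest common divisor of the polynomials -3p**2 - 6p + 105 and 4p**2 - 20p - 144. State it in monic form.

1

Repeated division with remainder:
  -3p**2 - 6p + 105 = (-3/4)(4p**2 - 20p - 144) + (-21p - 3)
  4p**2 - 20p - 144 = (-(4/21)p + 48/49)(-21p - 3) + (-6912/49)
  -21p - 3 = ((343/2304)p + 49/2304)(-6912/49) + (0)
The last nonzero remainder is the constant -6912/49, so the polynomials are coprime and gcd = 1.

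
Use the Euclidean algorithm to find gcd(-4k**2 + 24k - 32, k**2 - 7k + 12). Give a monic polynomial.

k - 4

Euclidean algorithm in ℚ[k]:
  -4k**2 + 24k - 32 = (-4)(k**2 - 7k + 12) + (-4k + 16)
  k**2 - 7k + 12 = (-(1/4)k + 3/4)(-4k + 16) + (0)
Last nonzero remainder: -4k + 16. Dividing through by -4 gives the monic gcd k - 4.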